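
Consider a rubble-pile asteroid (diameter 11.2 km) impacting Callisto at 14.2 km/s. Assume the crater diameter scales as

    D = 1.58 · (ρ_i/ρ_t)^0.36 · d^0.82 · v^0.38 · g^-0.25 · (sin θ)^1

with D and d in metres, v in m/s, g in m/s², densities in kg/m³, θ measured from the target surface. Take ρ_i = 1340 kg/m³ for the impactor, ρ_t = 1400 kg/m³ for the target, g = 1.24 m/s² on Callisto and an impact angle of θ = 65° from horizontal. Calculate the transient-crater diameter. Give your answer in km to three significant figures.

In SI units: d = 11200 m, v = 14200 m/s.
(ρ_i/ρ_t)^0.36 = (1340/1400)^0.36 = 0.9844
d^0.82 = 11200^0.82 = 2091
v^0.38 = 14200^0.38 = 37.83
g^-0.25 = 1.24^-0.25 = 0.9476
(sin 65°)^1 = 0.9063^1 = 0.9063
D = 1.58 × 0.9844 × 2091 × 37.83 × 0.9476 × 0.9063 = 1.057 × 10^5 m
   = 105.7 km

D ≈ 106 km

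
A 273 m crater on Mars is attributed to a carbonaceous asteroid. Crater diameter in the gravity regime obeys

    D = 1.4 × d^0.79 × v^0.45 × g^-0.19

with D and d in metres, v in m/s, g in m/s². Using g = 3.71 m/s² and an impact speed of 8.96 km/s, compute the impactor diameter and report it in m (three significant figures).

Rearranging for d: d = [D / (1.4 · 8960^0.45 · 3.71^-0.19)]^(1/0.79).
8960^0.45 = 60.05
3.71^-0.19 = 0.7795
Denominator = 1.4 × 60.05 × 0.7795 = 65.53
D / 65.53 = 273 / 65.53 = 4.166
d = 4.166^(1/0.79) = 4.166^1.2658 = 6.088 m

d ≈ 6.09 m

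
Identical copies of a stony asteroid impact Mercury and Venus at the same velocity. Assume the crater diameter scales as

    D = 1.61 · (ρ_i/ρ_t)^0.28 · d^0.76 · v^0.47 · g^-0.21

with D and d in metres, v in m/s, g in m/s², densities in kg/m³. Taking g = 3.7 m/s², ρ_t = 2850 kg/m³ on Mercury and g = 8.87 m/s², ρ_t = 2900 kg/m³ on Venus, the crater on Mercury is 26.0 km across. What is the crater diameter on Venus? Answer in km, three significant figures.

The impactor-only factors (d, v, ρ_i) cancel in the ratio, leaving D_Venus/D_Mercury = (g_Venus/g_Mercury)^-0.21 · (ρ_t,Mercury/ρ_t,Venus)^0.28.
(8.87/3.7)^-0.21 = 2.397^-0.21 = 0.8323
(2850/2900)^0.28 = 0.9828^0.28 = 0.9952
Ratio = 0.8323 × 0.9952 = 0.8283
D_Venus = 0.8283 × 26.0 km = 21.5 km

D ≈ 21.5 km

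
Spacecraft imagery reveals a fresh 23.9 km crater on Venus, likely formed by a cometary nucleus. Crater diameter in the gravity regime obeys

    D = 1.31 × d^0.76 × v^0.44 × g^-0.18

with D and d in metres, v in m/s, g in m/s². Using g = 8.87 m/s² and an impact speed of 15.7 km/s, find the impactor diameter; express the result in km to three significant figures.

Rearranging for d: d = [D / (1.31 · 15700^0.44 · 8.87^-0.18)]^(1/0.76).
D = 23900 m.
15700^0.44 = 70.18
8.87^-0.18 = 0.6751
Denominator = 1.31 × 70.18 × 0.6751 = 62.07
D / 62.07 = 23900 / 62.07 = 385.0
d = 385.0^(1/0.76) = 385.0^1.3158 = 2523 m

d ≈ 2.52 km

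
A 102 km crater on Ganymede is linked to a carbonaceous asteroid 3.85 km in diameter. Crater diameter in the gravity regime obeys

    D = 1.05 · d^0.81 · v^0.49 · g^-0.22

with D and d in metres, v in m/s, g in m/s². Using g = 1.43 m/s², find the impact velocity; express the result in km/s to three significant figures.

Rearranging for v: v = [D / (1.05 · 3850^0.81 · 1.43^-0.22)]^(1/0.49).
D = 102000 m.
3850^0.81 = 802.1
1.43^-0.22 = 0.9243
Denominator = 1.05 × 802.1 × 0.9243 = 778.5
D / 778.5 = 102000 / 778.5 = 131.0
v = 131.0^(1/0.49) = 131.0^2.0408 = 20938 m/s

v ≈ 20.9 km/s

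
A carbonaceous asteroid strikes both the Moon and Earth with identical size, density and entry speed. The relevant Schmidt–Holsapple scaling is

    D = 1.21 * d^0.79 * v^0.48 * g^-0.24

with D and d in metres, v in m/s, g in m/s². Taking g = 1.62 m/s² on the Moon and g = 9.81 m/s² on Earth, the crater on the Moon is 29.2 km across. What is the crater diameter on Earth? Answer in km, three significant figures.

D ≈ 19.0 km

All impactor-dependent factors cancel in the ratio, leaving D_Earth/D_Moon = (g_Earth/g_Moon)^-0.24.
(9.81/1.62)^-0.24 = 6.056^-0.24 = 0.6490
D_Earth = 0.6490 × 29.2 km = 19.0 km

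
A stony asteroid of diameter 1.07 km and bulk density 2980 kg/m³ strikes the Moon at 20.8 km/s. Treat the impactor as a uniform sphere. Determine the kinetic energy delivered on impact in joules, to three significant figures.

d = 1070 m; v = 20800 m/s.
Mass m = (π/6) ρ d³ = (π/6) × 2980 × (1070)³ = 1.911 × 10^12 kg
E = ½ m v² = 0.5 × 1.911 × 10^12 × (20800)² = 4.134 × 10^20 J

E ≈ 4.13 × 10^20 J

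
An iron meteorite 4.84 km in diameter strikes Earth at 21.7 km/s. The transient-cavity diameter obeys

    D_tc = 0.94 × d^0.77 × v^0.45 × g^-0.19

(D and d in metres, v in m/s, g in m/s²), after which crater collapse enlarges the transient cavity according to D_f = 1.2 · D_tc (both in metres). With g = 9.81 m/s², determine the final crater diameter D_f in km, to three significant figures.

In SI: d = 4840 m, v = 21700 m/s.
d^0.77 = 4840^0.77 = 687.6
v^0.45 = 21700^0.45 = 89.41
g^-0.19 = 9.81^-0.19 = 0.6480
D_tc = 0.94 × 687.6 × 89.41 × 0.6480 = 37450 m
D_f = 1.2 × 37450 = 44940 m
     = 44.94 km

D_f ≈ 44.9 km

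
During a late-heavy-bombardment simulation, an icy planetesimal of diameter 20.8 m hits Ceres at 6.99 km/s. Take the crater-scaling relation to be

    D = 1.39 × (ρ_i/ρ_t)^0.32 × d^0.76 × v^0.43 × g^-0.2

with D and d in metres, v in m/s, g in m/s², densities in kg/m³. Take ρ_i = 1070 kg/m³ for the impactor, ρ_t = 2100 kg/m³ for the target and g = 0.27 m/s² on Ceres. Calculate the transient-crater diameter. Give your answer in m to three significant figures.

D ≈ 657 m

In SI units: v = 6990 m/s.
(ρ_i/ρ_t)^0.32 = (1070/2100)^0.32 = 0.8059
d^0.76 = 20.8^0.76 = 10.04
v^0.43 = 6990^0.43 = 44.99
g^-0.2 = 0.27^-0.2 = 1.299
D = 1.39 × 0.8059 × 10.04 × 44.99 × 1.299 = 657.3 m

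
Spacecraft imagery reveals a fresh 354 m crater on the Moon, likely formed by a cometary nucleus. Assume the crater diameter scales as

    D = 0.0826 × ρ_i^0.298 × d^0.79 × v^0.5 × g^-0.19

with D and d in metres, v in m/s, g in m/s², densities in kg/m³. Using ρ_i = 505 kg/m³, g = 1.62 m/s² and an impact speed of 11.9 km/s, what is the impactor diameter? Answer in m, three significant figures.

d ≈ 11.2 m

Rearranging for d: d = [D / (0.0826 · 505^0.298 · 11900^0.5 · 1.62^-0.19)]^(1/0.79).
505^0.298 = 6.391
11900^0.5 = 109.1
1.62^-0.19 = 0.9124
Denominator = 0.0826 × 6.391 × 109.1 × 0.9124 = 52.55
D / 52.55 = 354 / 52.55 = 6.736
d = 6.736^(1/0.79) = 6.736^1.2658 = 11.18 m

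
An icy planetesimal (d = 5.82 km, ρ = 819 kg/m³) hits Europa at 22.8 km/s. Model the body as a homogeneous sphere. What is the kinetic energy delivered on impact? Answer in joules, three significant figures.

E ≈ 2.20 × 10^22 J

d = 5820 m; v = 22800 m/s.
Mass m = (π/6) ρ d³ = (π/6) × 819 × (5820)³ = 8.454 × 10^13 kg
E = ½ m v² = 0.5 × 8.454 × 10^13 × (22800)² = 2.197 × 10^22 J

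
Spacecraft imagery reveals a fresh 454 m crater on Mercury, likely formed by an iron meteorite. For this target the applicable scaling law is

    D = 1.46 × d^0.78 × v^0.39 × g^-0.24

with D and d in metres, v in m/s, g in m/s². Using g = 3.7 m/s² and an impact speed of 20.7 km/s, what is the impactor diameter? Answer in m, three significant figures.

d ≈ 16.3 m

Rearranging for d: d = [D / (1.46 · 20700^0.39 · 3.7^-0.24)]^(1/0.78).
20700^0.39 = 48.22
3.7^-0.24 = 0.7305
Denominator = 1.46 × 48.22 × 0.7305 = 51.43
D / 51.43 = 454 / 51.43 = 8.828
d = 8.828^(1/0.78) = 8.828^1.2821 = 16.32 m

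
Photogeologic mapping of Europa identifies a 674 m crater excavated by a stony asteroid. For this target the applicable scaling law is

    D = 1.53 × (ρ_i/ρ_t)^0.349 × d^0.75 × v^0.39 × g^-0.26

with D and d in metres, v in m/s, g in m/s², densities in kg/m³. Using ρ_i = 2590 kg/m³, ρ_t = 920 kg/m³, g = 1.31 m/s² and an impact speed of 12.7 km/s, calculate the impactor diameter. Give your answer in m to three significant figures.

d ≈ 16.7 m

Rearranging for d: d = [D / (1.53 · (2590/920)^0.349 · 12700^0.39 · 1.31^-0.26)]^(1/0.75).
(2590/920)^0.349 = 1.435
12700^0.39 = 39.86
1.31^-0.26 = 0.9322
Denominator = 1.53 × 1.435 × 39.86 × 0.9322 = 81.58
D / 81.58 = 674 / 81.58 = 8.262
d = 8.262^(1/0.75) = 8.262^1.3333 = 16.70 m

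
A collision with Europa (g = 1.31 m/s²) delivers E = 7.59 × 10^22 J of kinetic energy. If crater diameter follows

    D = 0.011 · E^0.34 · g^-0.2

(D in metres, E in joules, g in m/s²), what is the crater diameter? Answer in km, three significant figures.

D ≈ 627 km

E^0.34 = (7.59 × 10^22)^0.34 = 6.016 × 10^7
g^-0.2 = 1.31^-0.2 = 0.9474
D = 0.011 × 6.016 × 10^7 × 0.9474 = 6.270 × 10^5 m
   = 627.0 km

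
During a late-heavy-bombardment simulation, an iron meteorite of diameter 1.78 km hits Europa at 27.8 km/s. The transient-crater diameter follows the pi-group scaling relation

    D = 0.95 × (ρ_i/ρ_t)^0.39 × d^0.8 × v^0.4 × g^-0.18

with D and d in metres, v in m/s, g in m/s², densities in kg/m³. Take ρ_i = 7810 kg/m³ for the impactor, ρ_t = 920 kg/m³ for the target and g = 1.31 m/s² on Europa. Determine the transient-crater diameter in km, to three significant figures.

In SI units: d = 1780 m, v = 27800 m/s.
(ρ_i/ρ_t)^0.39 = (7810/920)^0.39 = 2.303
d^0.8 = 1780^0.8 = 398.4
v^0.4 = 27800^0.4 = 59.93
g^-0.18 = 1.31^-0.18 = 0.9526
D = 0.95 × 2.303 × 398.4 × 59.93 × 0.9526 = 49761 m
   = 49.76 km

D ≈ 49.8 km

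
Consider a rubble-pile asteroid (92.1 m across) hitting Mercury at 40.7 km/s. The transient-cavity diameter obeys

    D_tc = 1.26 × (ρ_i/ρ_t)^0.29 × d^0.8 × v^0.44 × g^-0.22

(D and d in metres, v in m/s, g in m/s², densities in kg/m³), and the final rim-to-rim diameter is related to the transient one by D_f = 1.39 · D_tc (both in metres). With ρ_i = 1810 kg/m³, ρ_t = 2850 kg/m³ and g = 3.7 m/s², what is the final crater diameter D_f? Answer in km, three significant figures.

D_f ≈ 4.58 km

v = 40700 m/s.
(ρ_i/ρ_t)^0.29 = (1810/2850)^0.29 = 0.8766
d^0.8 = 92.1^0.8 = 37.27
v^0.44 = 40700^0.44 = 106.7
g^-0.22 = 3.7^-0.22 = 0.7499
D_tc = 1.26 × 0.8766 × 37.27 × 106.7 × 0.7499 = 3294 m
D_f = 1.39 × 3294 = 4579 m
     = 4.579 km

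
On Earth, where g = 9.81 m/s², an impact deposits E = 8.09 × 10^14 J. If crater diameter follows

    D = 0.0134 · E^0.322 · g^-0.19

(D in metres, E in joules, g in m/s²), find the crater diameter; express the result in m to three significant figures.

E^0.322 = (8.09 × 10^14)^0.322 = 6.315 × 10^4
g^-0.19 = 9.81^-0.19 = 0.6480
D = 0.0134 × 6.315 × 10^4 × 0.6480 = 548.3 m

D ≈ 548 m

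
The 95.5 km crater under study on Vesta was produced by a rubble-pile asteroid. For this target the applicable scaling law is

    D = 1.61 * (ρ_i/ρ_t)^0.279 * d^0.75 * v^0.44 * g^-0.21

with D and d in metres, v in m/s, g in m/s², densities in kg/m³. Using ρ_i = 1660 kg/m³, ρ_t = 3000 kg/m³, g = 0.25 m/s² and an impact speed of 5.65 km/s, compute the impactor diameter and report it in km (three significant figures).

d ≈ 12.3 km

Rearranging for d: d = [D / (1.61 · (1660/3000)^0.279 · 5650^0.44 · 0.25^-0.21)]^(1/0.75).
D = 95500 m.
(1660/3000)^0.279 = 0.8478
5650^0.44 = 44.76
0.25^-0.21 = 1.338
Denominator = 1.61 × 0.8478 × 44.76 × 1.338 = 81.75
D / 81.75 = 95500 / 81.75 = 1168
d = 1168^(1/0.75) = 1168^1.3333 = 12298 m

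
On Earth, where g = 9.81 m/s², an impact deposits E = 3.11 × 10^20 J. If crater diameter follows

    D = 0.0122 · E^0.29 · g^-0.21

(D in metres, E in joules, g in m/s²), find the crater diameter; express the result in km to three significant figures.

E^0.29 = (3.11 × 10^20)^0.29 = 8.768 × 10^5
g^-0.21 = 9.81^-0.21 = 0.6191
D = 0.0122 × 8.768 × 10^5 × 0.6191 = 6622 m
   = 6.622 km

D ≈ 6.62 km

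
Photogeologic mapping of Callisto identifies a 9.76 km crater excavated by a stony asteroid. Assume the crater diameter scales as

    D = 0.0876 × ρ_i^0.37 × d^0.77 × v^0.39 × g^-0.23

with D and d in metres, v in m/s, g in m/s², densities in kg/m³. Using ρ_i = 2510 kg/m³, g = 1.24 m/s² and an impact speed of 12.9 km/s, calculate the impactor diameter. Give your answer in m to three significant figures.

Rearranging for d: d = [D / (0.0876 · 2510^0.37 · 12900^0.39 · 1.24^-0.23)]^(1/0.77).
D = 9760 m.
2510^0.37 = 18.11
12900^0.39 = 40.10
1.24^-0.23 = 0.9517
Denominator = 0.0876 × 18.11 × 40.10 × 0.9517 = 60.54
D / 60.54 = 9760 / 60.54 = 161.2
d = 161.2^(1/0.77) = 161.2^1.2987 = 735.7 m

d ≈ 736 m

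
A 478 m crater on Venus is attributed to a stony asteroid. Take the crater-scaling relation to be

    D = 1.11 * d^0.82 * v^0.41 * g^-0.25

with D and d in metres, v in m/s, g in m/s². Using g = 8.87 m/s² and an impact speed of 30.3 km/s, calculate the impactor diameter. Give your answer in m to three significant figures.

d ≈ 18.2 m

Rearranging for d: d = [D / (1.11 · 30300^0.41 · 8.87^-0.25)]^(1/0.82).
30300^0.41 = 68.77
8.87^-0.25 = 0.5795
Denominator = 1.11 × 68.77 × 0.5795 = 44.24
D / 44.24 = 478 / 44.24 = 10.80
d = 10.80^(1/0.82) = 10.80^1.2195 = 18.21 m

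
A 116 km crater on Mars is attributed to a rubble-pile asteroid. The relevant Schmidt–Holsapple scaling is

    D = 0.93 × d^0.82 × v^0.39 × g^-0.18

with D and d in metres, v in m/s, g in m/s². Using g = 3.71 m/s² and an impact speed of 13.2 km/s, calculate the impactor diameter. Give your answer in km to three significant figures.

d ≈ 24.0 km

Rearranging for d: d = [D / (0.93 · 13200^0.39 · 3.71^-0.18)]^(1/0.82).
D = 116000 m.
13200^0.39 = 40.46
3.71^-0.18 = 0.7898
Denominator = 0.93 × 40.46 × 0.7898 = 29.72
D / 29.72 = 116000 / 29.72 = 3903
d = 3903^(1/0.82) = 3903^1.2195 = 23972 m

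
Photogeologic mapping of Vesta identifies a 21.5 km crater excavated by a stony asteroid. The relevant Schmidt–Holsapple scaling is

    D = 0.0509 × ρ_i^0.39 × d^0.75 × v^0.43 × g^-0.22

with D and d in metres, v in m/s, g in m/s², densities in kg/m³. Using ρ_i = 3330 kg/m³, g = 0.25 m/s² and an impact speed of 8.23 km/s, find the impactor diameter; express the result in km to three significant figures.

Rearranging for d: d = [D / (0.0509 · 3330^0.39 · 8230^0.43 · 0.25^-0.22)]^(1/0.75).
D = 21500 m.
3330^0.39 = 23.65
8230^0.43 = 48.26
0.25^-0.22 = 1.357
Denominator = 0.0509 × 23.65 × 48.26 × 1.357 = 78.83
D / 78.83 = 21500 / 78.83 = 272.7
d = 272.7^(1/0.75) = 272.7^1.3333 = 1768 m

d ≈ 1.77 km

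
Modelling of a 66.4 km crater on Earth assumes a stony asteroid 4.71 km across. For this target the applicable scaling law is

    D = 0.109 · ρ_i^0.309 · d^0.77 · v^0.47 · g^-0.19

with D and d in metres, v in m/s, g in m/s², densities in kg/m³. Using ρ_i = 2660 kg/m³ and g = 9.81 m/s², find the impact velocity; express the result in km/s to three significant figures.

v ≈ 27.5 km/s

Rearranging for v: v = [D / (0.109 · 2660^0.309 · 4710^0.77 · 9.81^-0.19)]^(1/0.47).
D = 66400 m.
2660^0.309 = 11.44
4710^0.77 = 673.3
9.81^-0.19 = 0.6480
Denominator = 0.109 × 11.44 × 673.3 × 0.6480 = 544.0
D / 544.0 = 66400 / 544.0 = 122.1
v = 122.1^(1/0.47) = 122.1^2.1277 = 27536 m/s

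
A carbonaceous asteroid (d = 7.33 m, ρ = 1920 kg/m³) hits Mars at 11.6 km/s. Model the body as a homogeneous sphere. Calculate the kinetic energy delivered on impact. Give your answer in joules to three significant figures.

E ≈ 2.66 × 10^13 J

v = 11600 m/s.
Mass m = (π/6) ρ d³ = (π/6) × 1920 × (7.33)³ = 3.959 × 10^5 kg
E = ½ m v² = 0.5 × 3.959 × 10^5 × (11600)² = 2.664 × 10^13 J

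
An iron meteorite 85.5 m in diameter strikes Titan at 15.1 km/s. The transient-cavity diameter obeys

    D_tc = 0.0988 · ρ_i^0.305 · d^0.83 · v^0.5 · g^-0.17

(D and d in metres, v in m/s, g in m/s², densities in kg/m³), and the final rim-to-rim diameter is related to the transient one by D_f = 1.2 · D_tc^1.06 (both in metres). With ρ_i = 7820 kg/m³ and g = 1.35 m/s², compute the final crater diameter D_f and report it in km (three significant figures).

D_f ≈ 14.6 km

v = 15100 m/s.
ρ_i^0.305 = 7820^0.305 = 15.40
d^0.83 = 85.5^0.83 = 40.14
v^0.5 = 15100^0.5 = 122.9
g^-0.17 = 1.35^-0.17 = 0.9503
D_tc = 0.0988 × 15.40 × 40.14 × 122.9 × 0.9503 = 7133 m
D_f = 1.2 × (7133)^1.06 = 14576 m
     = 14.58 km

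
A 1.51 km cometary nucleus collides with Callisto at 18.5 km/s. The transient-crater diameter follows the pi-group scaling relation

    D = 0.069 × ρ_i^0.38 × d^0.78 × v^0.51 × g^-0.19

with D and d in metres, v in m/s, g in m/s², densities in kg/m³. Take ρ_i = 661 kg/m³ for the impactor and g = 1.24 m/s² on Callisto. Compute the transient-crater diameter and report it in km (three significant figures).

D ≈ 35.4 km

In SI units: d = 1510 m, v = 18500 m/s.
ρ_i^0.38 = 661^0.38 = 11.79
d^0.78 = 1510^0.78 = 301.7
v^0.51 = 18500^0.51 = 150.1
g^-0.19 = 1.24^-0.19 = 0.9600
D = 0.069 × 11.79 × 301.7 × 150.1 × 0.9600 = 35366 m
   = 35.37 km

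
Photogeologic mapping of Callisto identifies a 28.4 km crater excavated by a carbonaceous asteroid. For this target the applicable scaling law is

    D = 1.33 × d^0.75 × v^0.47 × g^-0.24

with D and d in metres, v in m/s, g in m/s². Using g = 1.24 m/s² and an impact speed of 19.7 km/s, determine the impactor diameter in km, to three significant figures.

d ≈ 1.29 km

Rearranging for d: d = [D / (1.33 · 19700^0.47 · 1.24^-0.24)]^(1/0.75).
D = 28400 m.
19700^0.47 = 104.3
1.24^-0.24 = 0.9497
Denominator = 1.33 × 104.3 × 0.9497 = 131.7
D / 131.7 = 28400 / 131.7 = 215.6
d = 215.6^(1/0.75) = 215.6^1.3333 = 1293 m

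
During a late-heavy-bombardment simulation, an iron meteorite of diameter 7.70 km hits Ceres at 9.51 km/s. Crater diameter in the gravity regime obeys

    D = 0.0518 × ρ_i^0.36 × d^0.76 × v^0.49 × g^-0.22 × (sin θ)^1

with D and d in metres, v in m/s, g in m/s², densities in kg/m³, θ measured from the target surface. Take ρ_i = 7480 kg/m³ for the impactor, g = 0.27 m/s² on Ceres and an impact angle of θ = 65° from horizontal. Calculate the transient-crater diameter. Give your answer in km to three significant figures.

In SI units: d = 7700 m, v = 9510 m/s.
ρ_i^0.36 = 7480^0.36 = 24.81
d^0.76 = 7700^0.76 = 898.9
v^0.49 = 9510^0.49 = 88.98
g^-0.22 = 0.27^-0.22 = 1.334
(sin 65°)^1 = 0.9063^1 = 0.9063
D = 0.0518 × 24.81 × 898.9 × 88.98 × 1.334 × 0.9063 = 1.243 × 10^5 m
   = 124.3 km

D ≈ 124 km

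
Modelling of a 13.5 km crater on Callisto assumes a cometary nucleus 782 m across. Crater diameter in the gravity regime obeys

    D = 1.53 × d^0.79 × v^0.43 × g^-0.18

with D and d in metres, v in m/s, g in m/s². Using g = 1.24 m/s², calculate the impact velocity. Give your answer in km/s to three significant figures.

v ≈ 7.94 km/s

Rearranging for v: v = [D / (1.53 · 782^0.79 · 1.24^-0.18)]^(1/0.43).
D = 13500 m.
782^0.79 = 193.0
1.24^-0.18 = 0.9620
Denominator = 1.53 × 193.0 × 0.9620 = 284.1
D / 284.1 = 13500 / 284.1 = 47.52
v = 47.52^(1/0.43) = 47.52^2.3256 = 7939 m/s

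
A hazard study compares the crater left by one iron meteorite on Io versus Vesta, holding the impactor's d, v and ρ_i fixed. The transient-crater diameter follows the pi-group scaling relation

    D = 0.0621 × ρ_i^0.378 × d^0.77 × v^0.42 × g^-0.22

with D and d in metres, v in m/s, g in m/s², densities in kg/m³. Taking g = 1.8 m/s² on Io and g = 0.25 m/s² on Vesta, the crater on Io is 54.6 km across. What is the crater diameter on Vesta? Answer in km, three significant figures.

D ≈ 84.3 km

All impactor-dependent factors cancel in the ratio, leaving D_Vesta/D_Io = (g_Vesta/g_Io)^-0.22.
(0.25/1.8)^-0.22 = 0.1389^-0.22 = 1.544
D_Vesta = 1.544 × 54.6 km = 84.3 km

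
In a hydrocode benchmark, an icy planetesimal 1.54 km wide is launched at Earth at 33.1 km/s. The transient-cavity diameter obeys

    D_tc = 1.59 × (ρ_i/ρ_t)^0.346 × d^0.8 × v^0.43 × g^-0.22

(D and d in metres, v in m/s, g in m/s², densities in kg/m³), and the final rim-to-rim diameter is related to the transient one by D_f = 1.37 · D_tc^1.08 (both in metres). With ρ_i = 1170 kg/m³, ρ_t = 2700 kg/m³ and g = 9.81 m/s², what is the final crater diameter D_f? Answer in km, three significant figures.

In SI: d = 1540 m, v = 33100 m/s.
(ρ_i/ρ_t)^0.346 = (1170/2700)^0.346 = 0.7488
d^0.8 = 1540^0.8 = 354.8
v^0.43 = 33100^0.43 = 87.81
g^-0.22 = 9.81^-0.22 = 0.6051
D_tc = 1.59 × 0.7488 × 354.8 × 87.81 × 0.6051 = 22440 m
D_f = 1.37 × (22440)^1.08 = 68521 m
     = 68.52 km

D_f ≈ 68.5 km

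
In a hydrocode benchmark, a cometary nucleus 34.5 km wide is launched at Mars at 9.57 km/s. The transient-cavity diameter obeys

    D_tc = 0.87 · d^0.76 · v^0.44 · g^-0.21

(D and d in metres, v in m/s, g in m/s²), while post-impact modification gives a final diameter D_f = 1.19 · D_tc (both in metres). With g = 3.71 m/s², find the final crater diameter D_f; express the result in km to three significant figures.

D_f ≈ 125 km

In SI: d = 34500 m, v = 9570 m/s.
d^0.76 = 34500^0.76 = 2810
v^0.44 = 9570^0.44 = 56.44
g^-0.21 = 3.71^-0.21 = 0.7593
D_tc = 0.87 × 2810 × 56.44 × 0.7593 = 1.048 × 10^5 m
D_f = 1.19 × 1.048 × 10^5 = 1.247 × 10^5 m
     = 124.7 km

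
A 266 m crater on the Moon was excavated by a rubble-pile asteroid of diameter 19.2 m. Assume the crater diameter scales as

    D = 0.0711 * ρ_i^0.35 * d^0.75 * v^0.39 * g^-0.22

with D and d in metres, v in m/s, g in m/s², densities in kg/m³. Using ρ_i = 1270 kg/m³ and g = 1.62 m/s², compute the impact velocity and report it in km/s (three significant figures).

v ≈ 10.6 km/s

Rearranging for v: v = [D / (0.0711 · 1270^0.35 · 19.2^0.75 · 1.62^-0.22)]^(1/0.39).
1270^0.35 = 12.20
19.2^0.75 = 9.172
1.62^-0.22 = 0.8993
Denominator = 0.0711 × 12.20 × 9.172 × 0.8993 = 7.155
D / 7.155 = 266 / 7.155 = 37.18
v = 37.18^(1/0.39) = 37.18^2.5641 = 10627 m/s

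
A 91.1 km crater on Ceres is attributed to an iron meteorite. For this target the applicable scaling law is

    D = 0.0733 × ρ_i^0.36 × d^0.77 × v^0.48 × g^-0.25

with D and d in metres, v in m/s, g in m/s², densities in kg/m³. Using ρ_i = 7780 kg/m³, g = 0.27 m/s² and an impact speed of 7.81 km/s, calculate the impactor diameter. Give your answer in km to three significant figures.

d ≈ 3.05 km

Rearranging for d: d = [D / (0.0733 · 7780^0.36 · 7810^0.48 · 0.27^-0.25)]^(1/0.77).
D = 91100 m.
7780^0.36 = 25.16
7810^0.48 = 73.87
0.27^-0.25 = 1.387
Denominator = 0.0733 × 25.16 × 73.87 × 1.387 = 189.0
D / 189.0 = 91100 / 189.0 = 482.0
d = 482.0^(1/0.77) = 482.0^1.2987 = 3051 m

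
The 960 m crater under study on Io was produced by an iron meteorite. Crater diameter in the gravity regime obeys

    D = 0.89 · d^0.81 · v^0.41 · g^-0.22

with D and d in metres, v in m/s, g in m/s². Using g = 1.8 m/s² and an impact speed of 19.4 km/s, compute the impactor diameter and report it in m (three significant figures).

d ≈ 44.0 m

Rearranging for d: d = [D / (0.89 · 19400^0.41 · 1.8^-0.22)]^(1/0.81).
19400^0.41 = 57.28
1.8^-0.22 = 0.8787
Denominator = 0.89 × 57.28 × 0.8787 = 44.80
D / 44.80 = 960 / 44.80 = 21.43
d = 21.43^(1/0.81) = 21.43^1.2346 = 43.98 m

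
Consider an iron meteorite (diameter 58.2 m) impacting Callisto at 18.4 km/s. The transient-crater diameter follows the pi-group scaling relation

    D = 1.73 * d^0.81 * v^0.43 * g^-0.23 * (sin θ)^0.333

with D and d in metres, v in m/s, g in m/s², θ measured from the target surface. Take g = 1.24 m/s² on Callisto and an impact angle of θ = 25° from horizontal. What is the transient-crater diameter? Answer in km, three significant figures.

In SI units: v = 18400 m/s.
d^0.81 = 58.2^0.81 = 26.89
v^0.43 = 18400^0.43 = 68.21
g^-0.23 = 1.24^-0.23 = 0.9517
(sin 25°)^0.333 = 0.4226^0.333 = 0.7506
D = 1.73 × 26.89 × 68.21 × 0.9517 × 0.7506 = 2267 m
   = 2.267 km

D ≈ 2.27 km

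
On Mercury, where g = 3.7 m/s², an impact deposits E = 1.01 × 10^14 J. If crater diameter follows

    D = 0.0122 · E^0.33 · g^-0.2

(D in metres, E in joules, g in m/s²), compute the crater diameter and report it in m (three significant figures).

D ≈ 393 m

E^0.33 = (1.01 × 10^14)^0.33 = 4.182 × 10^4
g^-0.2 = 3.7^-0.2 = 0.7698
D = 0.0122 × 4.182 × 10^4 × 0.7698 = 392.8 m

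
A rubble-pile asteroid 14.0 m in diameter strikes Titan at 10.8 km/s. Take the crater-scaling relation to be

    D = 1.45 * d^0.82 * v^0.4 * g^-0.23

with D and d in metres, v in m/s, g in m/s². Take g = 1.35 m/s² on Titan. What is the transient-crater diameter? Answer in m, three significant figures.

In SI units: v = 10800 m/s.
d^0.82 = 14^0.82 = 8.706
v^0.4 = 10800^0.4 = 41.06
g^-0.23 = 1.35^-0.23 = 0.9333
D = 1.45 × 8.706 × 41.06 × 0.9333 = 483.8 m

D ≈ 484 m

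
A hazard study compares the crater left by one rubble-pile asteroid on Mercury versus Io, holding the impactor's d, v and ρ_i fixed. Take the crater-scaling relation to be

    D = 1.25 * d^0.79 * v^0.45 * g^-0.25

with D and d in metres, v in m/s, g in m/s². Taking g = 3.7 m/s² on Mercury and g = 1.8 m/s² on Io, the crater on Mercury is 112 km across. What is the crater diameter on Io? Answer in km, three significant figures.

All impactor-dependent factors cancel in the ratio, leaving D_Io/D_Mercury = (g_Io/g_Mercury)^-0.25.
(1.8/3.7)^-0.25 = 0.4865^-0.25 = 1.197
D_Io = 1.197 × 112 km = 134 km

D ≈ 134 km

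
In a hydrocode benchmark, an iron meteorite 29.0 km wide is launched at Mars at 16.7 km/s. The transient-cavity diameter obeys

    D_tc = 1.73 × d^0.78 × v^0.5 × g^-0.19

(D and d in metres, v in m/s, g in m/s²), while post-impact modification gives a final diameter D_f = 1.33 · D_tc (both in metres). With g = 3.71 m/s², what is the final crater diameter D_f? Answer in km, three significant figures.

D_f ≈ 701 km

In SI: d = 29000 m, v = 16700 m/s.
d^0.78 = 29000^0.78 = 3025
v^0.5 = 16700^0.5 = 129.2
g^-0.19 = 3.71^-0.19 = 0.7795
D_tc = 1.73 × 3025 × 129.2 × 0.7795 = 5.270 × 10^5 m
D_f = 1.33 × 5.270 × 10^5 = 7.009 × 10^5 m
     = 700.9 km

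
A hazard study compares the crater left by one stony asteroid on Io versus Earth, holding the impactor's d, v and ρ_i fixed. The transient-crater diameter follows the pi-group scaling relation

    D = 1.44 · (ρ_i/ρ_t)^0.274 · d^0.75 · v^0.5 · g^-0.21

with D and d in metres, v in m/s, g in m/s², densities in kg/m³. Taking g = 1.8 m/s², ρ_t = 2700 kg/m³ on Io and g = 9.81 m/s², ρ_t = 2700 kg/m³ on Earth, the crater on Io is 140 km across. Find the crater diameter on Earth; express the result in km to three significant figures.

D ≈ 98.1 km

The impactor-only factors (d, v, ρ_i) cancel in the ratio, leaving D_Earth/D_Io = (g_Earth/g_Io)^-0.21 · (ρ_t,Io/ρ_t,Earth)^0.274.
(9.81/1.8)^-0.21 = 5.450^-0.21 = 0.7004
(2700/2700)^0.274 = 1.000^0.274 = 1.000
Ratio = 0.7004 × 1.000 = 0.7004
D_Earth = 0.7004 × 140 km = 98.1 km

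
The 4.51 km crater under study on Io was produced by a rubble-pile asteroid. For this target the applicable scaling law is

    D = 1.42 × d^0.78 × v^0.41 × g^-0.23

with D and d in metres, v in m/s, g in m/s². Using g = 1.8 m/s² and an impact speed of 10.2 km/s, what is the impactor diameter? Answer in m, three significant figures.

d ≈ 287 m

Rearranging for d: d = [D / (1.42 · 10200^0.41 · 1.8^-0.23)]^(1/0.78).
D = 4510 m.
10200^0.41 = 44.01
1.8^-0.23 = 0.8735
Denominator = 1.42 × 44.01 × 0.8735 = 54.59
D / 54.59 = 4510 / 54.59 = 82.62
d = 82.62^(1/0.78) = 82.62^1.2821 = 287.0 m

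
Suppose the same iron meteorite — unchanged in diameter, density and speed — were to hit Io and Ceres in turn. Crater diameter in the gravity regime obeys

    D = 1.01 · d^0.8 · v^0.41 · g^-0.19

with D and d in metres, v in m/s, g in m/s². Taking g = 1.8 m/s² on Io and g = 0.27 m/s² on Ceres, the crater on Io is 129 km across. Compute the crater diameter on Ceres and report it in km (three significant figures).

All impactor-dependent factors cancel in the ratio, leaving D_Ceres/D_Io = (g_Ceres/g_Io)^-0.19.
(0.27/1.8)^-0.19 = 0.1500^-0.19 = 1.434
D_Ceres = 1.434 × 129 km = 185 km

D ≈ 185 km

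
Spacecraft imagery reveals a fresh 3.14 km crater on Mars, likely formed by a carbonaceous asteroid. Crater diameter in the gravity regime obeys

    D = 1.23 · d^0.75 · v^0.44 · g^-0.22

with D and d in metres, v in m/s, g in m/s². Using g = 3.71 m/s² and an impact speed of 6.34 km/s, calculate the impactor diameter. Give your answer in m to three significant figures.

d ≈ 301 m

Rearranging for d: d = [D / (1.23 · 6340^0.44 · 3.71^-0.22)]^(1/0.75).
D = 3140 m.
6340^0.44 = 47.09
3.71^-0.22 = 0.7494
Denominator = 1.23 × 47.09 × 0.7494 = 43.41
D / 43.41 = 3140 / 43.41 = 72.33
d = 72.33^(1/0.75) = 72.33^1.3333 = 301.3 m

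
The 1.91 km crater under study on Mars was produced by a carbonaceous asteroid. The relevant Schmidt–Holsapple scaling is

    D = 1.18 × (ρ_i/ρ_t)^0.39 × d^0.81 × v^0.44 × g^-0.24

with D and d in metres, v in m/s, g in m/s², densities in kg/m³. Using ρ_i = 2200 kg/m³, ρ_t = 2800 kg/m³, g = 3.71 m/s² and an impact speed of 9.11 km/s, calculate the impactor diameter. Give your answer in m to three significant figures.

d ≈ 107 m

Rearranging for d: d = [D / (1.18 · (2200/2800)^0.39 · 9110^0.44 · 3.71^-0.24)]^(1/0.81).
D = 1910 m.
(2200/2800)^0.39 = 0.9102
9110^0.44 = 55.23
3.71^-0.24 = 0.7300
Denominator = 1.18 × 0.9102 × 55.23 × 0.7300 = 43.30
D / 43.30 = 1910 / 43.30 = 44.11
d = 44.11^(1/0.81) = 44.11^1.2346 = 107.2 m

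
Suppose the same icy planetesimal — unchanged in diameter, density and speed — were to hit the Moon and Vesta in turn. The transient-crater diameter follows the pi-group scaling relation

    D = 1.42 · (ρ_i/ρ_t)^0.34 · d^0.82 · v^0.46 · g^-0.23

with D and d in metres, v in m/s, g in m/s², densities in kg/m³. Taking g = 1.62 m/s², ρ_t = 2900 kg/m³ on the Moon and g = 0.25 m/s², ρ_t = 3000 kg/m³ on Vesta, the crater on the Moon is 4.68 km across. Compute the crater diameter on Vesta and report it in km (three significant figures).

D ≈ 7.11 km

The impactor-only factors (d, v, ρ_i) cancel in the ratio, leaving D_Vesta/D_Moon = (g_Vesta/g_Moon)^-0.23 · (ρ_t,Moon/ρ_t,Vesta)^0.34.
(0.25/1.62)^-0.23 = 0.1543^-0.23 = 1.537
(2900/3000)^0.34 = 0.9667^0.34 = 0.9886
Ratio = 1.537 × 0.9886 = 1.519
D_Vesta = 1.519 × 4.68 km = 7.11 km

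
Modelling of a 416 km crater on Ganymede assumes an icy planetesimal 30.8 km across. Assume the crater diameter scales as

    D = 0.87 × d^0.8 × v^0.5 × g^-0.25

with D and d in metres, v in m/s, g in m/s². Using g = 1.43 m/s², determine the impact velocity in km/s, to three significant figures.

Rearranging for v: v = [D / (0.87 · 30800^0.8 · 1.43^-0.25)]^(1/0.5).
D = 416000 m.
30800^0.8 = 3898
1.43^-0.25 = 0.9145
Denominator = 0.87 × 3898 × 0.9145 = 3101
D / 3101 = 416000 / 3101 = 134.2
v = 134.2^(1/0.5) = 134.2^2 = 18010 m/s

v ≈ 18.0 km/s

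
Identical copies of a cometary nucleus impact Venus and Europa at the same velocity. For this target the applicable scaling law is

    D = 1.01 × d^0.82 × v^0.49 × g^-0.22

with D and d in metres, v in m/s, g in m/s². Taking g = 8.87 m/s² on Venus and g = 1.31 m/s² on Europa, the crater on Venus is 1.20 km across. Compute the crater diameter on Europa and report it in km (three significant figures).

D ≈ 1.83 km

All impactor-dependent factors cancel in the ratio, leaving D_Europa/D_Venus = (g_Europa/g_Venus)^-0.22.
(1.31/8.87)^-0.22 = 0.1477^-0.22 = 1.523
D_Europa = 1.523 × 1.20 km = 1.83 km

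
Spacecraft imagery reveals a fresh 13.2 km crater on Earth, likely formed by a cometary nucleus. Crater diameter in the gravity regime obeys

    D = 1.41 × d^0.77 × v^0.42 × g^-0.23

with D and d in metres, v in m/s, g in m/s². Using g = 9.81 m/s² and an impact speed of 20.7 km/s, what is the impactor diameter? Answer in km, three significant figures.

d ≈ 1.26 km

Rearranging for d: d = [D / (1.41 · 20700^0.42 · 9.81^-0.23)]^(1/0.77).
D = 13200 m.
20700^0.42 = 64.97
9.81^-0.23 = 0.5914
Denominator = 1.41 × 64.97 × 0.5914 = 54.18
D / 54.18 = 13200 / 54.18 = 243.6
d = 243.6^(1/0.77) = 243.6^1.2987 = 1258 m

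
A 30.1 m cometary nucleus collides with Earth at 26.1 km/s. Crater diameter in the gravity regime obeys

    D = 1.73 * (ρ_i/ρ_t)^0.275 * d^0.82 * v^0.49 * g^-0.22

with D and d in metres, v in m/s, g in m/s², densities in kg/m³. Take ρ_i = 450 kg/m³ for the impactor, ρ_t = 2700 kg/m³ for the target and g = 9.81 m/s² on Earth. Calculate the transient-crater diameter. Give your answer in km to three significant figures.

D ≈ 1.52 km

In SI units: v = 26100 m/s.
(ρ_i/ρ_t)^0.275 = (450/2700)^0.275 = 0.6110
d^0.82 = 30.1^0.82 = 16.31
v^0.49 = 26100^0.49 = 145.9
g^-0.22 = 9.81^-0.22 = 0.6051
D = 1.73 × 0.6110 × 16.31 × 145.9 × 0.6051 = 1522 m
   = 1.522 km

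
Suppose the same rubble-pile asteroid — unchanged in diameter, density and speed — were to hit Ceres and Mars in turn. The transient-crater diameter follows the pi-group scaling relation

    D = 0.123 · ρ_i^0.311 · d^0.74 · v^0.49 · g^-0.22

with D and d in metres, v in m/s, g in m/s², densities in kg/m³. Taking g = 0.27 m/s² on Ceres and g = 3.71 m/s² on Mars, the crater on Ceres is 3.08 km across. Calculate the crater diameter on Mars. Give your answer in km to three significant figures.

All impactor-dependent factors cancel in the ratio, leaving D_Mars/D_Ceres = (g_Mars/g_Ceres)^-0.22.
(3.71/0.27)^-0.22 = 13.74^-0.22 = 0.5619
D_Mars = 0.5619 × 3.08 km = 1.73 km

D ≈ 1.73 km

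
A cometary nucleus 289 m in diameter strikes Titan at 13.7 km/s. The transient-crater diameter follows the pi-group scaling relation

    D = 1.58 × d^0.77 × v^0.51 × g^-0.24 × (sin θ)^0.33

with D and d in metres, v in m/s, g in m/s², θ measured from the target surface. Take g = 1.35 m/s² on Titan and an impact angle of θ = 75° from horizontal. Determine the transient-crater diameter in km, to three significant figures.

In SI units: v = 13700 m/s.
d^0.77 = 289^0.77 = 78.50
v^0.51 = 13700^0.51 = 128.7
g^-0.24 = 1.35^-0.24 = 0.9305
(sin 75°)^0.33 = 0.9659^0.33 = 0.9886
D = 1.58 × 78.50 × 128.7 × 0.9305 × 0.9886 = 14684 m
   = 14.68 km

D ≈ 14.7 km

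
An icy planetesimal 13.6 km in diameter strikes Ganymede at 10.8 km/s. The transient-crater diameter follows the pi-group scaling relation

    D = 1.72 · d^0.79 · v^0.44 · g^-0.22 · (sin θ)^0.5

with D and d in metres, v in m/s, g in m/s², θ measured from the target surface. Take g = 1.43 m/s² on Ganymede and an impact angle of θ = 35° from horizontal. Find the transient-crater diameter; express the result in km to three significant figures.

In SI units: d = 13600 m, v = 10800 m/s.
d^0.79 = 13600^0.79 = 1843
v^0.44 = 10800^0.44 = 59.53
g^-0.22 = 1.43^-0.22 = 0.9243
(sin 35°)^0.5 = 0.5736^0.5 = 0.7574
D = 1.72 × 1843 × 59.53 × 0.9243 × 0.7574 = 1.321 × 10^5 m
   = 132.1 km

D ≈ 132 km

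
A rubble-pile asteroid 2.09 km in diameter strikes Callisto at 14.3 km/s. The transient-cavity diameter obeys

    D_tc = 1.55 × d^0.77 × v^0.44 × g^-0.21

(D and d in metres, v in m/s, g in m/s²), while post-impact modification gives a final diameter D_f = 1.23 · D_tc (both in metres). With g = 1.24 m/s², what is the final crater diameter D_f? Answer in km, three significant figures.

D_f ≈ 44.2 km

In SI: d = 2090 m, v = 14300 m/s.
d^0.77 = 2090^0.77 = 360.2
v^0.44 = 14300^0.44 = 67.35
g^-0.21 = 1.24^-0.21 = 0.9558
D_tc = 1.55 × 360.2 × 67.35 × 0.9558 = 35940 m
D_f = 1.23 × 35940 = 44206 m
     = 44.21 km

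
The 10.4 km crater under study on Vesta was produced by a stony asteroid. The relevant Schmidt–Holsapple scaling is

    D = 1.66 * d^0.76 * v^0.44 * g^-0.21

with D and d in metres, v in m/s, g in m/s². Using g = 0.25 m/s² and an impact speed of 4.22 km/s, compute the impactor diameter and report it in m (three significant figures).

Rearranging for d: d = [D / (1.66 · 4220^0.44 · 0.25^-0.21)]^(1/0.76).
D = 10400 m.
4220^0.44 = 39.37
0.25^-0.21 = 1.338
Denominator = 1.66 × 39.37 × 1.338 = 87.44
D / 87.44 = 10400 / 87.44 = 118.9
d = 118.9^(1/0.76) = 118.9^1.3158 = 537.7 m

d ≈ 538 m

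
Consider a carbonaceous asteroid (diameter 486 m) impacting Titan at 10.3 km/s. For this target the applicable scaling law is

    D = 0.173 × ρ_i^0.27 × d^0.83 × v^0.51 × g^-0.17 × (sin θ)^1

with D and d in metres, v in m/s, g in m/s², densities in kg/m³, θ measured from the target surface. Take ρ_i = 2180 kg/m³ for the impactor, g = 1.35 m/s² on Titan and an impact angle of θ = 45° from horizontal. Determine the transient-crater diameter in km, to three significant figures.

D ≈ 17.5 km

In SI units: v = 10300 m/s.
ρ_i^0.27 = 2180^0.27 = 7.969
d^0.83 = 486^0.83 = 169.8
v^0.51 = 10300^0.51 = 111.3
g^-0.17 = 1.35^-0.17 = 0.9503
(sin 45°)^1 = 0.7071^1 = 0.7071
D = 0.173 × 7.969 × 169.8 × 111.3 × 0.9503 × 0.7071 = 17508 m
   = 17.51 km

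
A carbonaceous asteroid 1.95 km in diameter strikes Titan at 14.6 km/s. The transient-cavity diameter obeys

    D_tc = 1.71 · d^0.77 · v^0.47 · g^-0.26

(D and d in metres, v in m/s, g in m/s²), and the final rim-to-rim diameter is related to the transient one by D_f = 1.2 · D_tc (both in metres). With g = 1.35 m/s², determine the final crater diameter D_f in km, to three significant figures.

In SI: d = 1950 m, v = 14600 m/s.
d^0.77 = 1950^0.77 = 341.4
v^0.47 = 14600^0.47 = 90.62
g^-0.26 = 1.35^-0.26 = 0.9249
D_tc = 1.71 × 341.4 × 90.62 × 0.9249 = 48930 m
D_f = 1.2 × 48930 = 58716 m
     = 58.72 km

D_f ≈ 58.7 km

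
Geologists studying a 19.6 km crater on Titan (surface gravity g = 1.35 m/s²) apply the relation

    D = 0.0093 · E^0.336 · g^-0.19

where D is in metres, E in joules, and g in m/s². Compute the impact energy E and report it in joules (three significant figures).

E ≈ 7.84 × 10^18 J

Rearranging: E = [D / (0.0093 · g^-0.19)]^(1/0.336).
D = 19600 m.
g^-0.19 = 1.35^-0.19 = 0.9446
D / (0.0093 × 0.9446) = 19600 / (8.785 × 10^-3) = 2.231 × 10^6
E = (2.231 × 10^6)^2.9762 = 7.842 × 10^18 J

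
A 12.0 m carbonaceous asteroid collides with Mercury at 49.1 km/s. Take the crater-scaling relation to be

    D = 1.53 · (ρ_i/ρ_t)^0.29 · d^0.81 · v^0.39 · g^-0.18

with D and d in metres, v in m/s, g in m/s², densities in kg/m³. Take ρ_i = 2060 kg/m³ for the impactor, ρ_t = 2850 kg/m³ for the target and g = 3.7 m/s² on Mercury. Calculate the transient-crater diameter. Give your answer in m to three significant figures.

D ≈ 556 m

In SI units: v = 49100 m/s.
(ρ_i/ρ_t)^0.29 = (2060/2850)^0.29 = 0.9102
d^0.81 = 12^0.81 = 7.484
v^0.39 = 49100^0.39 = 67.53
g^-0.18 = 3.7^-0.18 = 0.7902
D = 1.53 × 0.9102 × 7.484 × 67.53 × 0.7902 = 556.2 m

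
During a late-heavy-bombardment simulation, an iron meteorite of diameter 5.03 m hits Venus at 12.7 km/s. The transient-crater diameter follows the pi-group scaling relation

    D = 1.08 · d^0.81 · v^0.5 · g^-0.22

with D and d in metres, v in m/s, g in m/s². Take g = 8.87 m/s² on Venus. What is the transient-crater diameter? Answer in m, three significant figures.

D ≈ 279 m

In SI units: v = 12700 m/s.
d^0.81 = 5.03^0.81 = 3.701
v^0.5 = 12700^0.5 = 112.7
g^-0.22 = 8.87^-0.22 = 0.6187
D = 1.08 × 3.701 × 112.7 × 0.6187 = 278.7 m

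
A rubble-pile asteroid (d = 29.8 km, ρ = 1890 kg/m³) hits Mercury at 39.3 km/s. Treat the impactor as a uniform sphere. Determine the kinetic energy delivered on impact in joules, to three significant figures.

d = 29800 m; v = 39300 m/s.
Mass m = (π/6) ρ d³ = (π/6) × 1890 × (29800)³ = 2.619 × 10^16 kg
E = ½ m v² = 0.5 × 2.619 × 10^16 × (39300)² = 2.023 × 10^25 J

E ≈ 2.02 × 10^25 J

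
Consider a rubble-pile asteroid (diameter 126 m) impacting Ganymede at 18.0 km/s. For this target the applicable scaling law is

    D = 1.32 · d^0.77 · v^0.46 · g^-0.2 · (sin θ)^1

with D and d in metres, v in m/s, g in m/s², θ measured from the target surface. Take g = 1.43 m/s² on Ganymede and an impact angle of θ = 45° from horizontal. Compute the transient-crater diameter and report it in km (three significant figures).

D ≈ 3.26 km

In SI units: v = 18000 m/s.
d^0.77 = 126^0.77 = 41.43
v^0.46 = 18000^0.46 = 90.66
g^-0.2 = 1.43^-0.2 = 0.9310
(sin 45°)^1 = 0.7071^1 = 0.7071
D = 1.32 × 41.43 × 90.66 × 0.9310 × 0.7071 = 3264 m
   = 3.264 km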